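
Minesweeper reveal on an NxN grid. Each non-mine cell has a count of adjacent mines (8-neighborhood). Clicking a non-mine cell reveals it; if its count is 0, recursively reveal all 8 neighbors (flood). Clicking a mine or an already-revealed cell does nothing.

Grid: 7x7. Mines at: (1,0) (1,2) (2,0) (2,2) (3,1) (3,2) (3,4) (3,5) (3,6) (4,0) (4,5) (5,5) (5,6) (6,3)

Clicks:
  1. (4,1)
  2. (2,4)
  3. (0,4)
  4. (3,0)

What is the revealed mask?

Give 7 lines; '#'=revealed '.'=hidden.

Answer: ...####
...####
...####
#......
.#.....
.......
.......

Derivation:
Click 1 (4,1) count=3: revealed 1 new [(4,1)] -> total=1
Click 2 (2,4) count=2: revealed 1 new [(2,4)] -> total=2
Click 3 (0,4) count=0: revealed 11 new [(0,3) (0,4) (0,5) (0,6) (1,3) (1,4) (1,5) (1,6) (2,3) (2,5) (2,6)] -> total=13
Click 4 (3,0) count=3: revealed 1 new [(3,0)] -> total=14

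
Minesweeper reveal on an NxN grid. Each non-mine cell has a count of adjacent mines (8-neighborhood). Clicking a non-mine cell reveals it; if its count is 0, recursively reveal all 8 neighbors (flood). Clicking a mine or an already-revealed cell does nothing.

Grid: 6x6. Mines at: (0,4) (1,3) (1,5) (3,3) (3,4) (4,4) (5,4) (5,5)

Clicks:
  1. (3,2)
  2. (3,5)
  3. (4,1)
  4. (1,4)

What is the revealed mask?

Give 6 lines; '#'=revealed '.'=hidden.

Click 1 (3,2) count=1: revealed 1 new [(3,2)] -> total=1
Click 2 (3,5) count=2: revealed 1 new [(3,5)] -> total=2
Click 3 (4,1) count=0: revealed 19 new [(0,0) (0,1) (0,2) (1,0) (1,1) (1,2) (2,0) (2,1) (2,2) (3,0) (3,1) (4,0) (4,1) (4,2) (4,3) (5,0) (5,1) (5,2) (5,3)] -> total=21
Click 4 (1,4) count=3: revealed 1 new [(1,4)] -> total=22

Answer: ###...
###.#.
###...
###..#
####..
####..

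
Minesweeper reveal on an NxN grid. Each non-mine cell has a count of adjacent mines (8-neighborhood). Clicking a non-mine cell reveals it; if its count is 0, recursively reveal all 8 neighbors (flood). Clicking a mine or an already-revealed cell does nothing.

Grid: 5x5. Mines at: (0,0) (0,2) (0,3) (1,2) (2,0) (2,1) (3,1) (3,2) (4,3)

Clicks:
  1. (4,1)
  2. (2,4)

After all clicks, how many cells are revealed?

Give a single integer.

Click 1 (4,1) count=2: revealed 1 new [(4,1)] -> total=1
Click 2 (2,4) count=0: revealed 6 new [(1,3) (1,4) (2,3) (2,4) (3,3) (3,4)] -> total=7

Answer: 7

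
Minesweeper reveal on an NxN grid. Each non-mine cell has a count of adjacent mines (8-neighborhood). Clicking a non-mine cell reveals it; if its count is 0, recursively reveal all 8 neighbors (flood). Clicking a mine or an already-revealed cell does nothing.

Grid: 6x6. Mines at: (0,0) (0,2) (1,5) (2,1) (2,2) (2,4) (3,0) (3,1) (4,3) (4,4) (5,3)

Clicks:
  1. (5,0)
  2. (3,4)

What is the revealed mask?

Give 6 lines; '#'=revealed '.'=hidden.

Answer: ......
......
......
....#.
###...
###...

Derivation:
Click 1 (5,0) count=0: revealed 6 new [(4,0) (4,1) (4,2) (5,0) (5,1) (5,2)] -> total=6
Click 2 (3,4) count=3: revealed 1 new [(3,4)] -> total=7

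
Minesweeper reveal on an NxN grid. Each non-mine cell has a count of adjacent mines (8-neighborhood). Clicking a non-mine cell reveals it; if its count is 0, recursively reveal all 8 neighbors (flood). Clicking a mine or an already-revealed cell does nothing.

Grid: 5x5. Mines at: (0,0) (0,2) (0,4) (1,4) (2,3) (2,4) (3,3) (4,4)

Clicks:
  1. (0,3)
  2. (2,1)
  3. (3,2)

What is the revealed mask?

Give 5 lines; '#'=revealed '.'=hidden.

Click 1 (0,3) count=3: revealed 1 new [(0,3)] -> total=1
Click 2 (2,1) count=0: revealed 12 new [(1,0) (1,1) (1,2) (2,0) (2,1) (2,2) (3,0) (3,1) (3,2) (4,0) (4,1) (4,2)] -> total=13
Click 3 (3,2) count=2: revealed 0 new [(none)] -> total=13

Answer: ...#.
###..
###..
###..
###..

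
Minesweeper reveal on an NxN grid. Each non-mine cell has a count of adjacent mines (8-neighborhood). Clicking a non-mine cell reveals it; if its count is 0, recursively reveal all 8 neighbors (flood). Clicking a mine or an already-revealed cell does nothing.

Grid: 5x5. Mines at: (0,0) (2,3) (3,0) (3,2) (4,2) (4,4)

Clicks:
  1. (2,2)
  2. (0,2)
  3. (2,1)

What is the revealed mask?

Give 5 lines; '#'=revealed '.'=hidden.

Click 1 (2,2) count=2: revealed 1 new [(2,2)] -> total=1
Click 2 (0,2) count=0: revealed 8 new [(0,1) (0,2) (0,3) (0,4) (1,1) (1,2) (1,3) (1,4)] -> total=9
Click 3 (2,1) count=2: revealed 1 new [(2,1)] -> total=10

Answer: .####
.####
.##..
.....
.....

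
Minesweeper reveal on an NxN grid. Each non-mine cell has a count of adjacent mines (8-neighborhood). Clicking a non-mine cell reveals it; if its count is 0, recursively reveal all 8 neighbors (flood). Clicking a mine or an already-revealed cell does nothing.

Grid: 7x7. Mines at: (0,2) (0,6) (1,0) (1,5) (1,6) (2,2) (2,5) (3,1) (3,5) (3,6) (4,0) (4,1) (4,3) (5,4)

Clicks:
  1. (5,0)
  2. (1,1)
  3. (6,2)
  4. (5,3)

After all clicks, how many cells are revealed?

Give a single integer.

Click 1 (5,0) count=2: revealed 1 new [(5,0)] -> total=1
Click 2 (1,1) count=3: revealed 1 new [(1,1)] -> total=2
Click 3 (6,2) count=0: revealed 7 new [(5,1) (5,2) (5,3) (6,0) (6,1) (6,2) (6,3)] -> total=9
Click 4 (5,3) count=2: revealed 0 new [(none)] -> total=9

Answer: 9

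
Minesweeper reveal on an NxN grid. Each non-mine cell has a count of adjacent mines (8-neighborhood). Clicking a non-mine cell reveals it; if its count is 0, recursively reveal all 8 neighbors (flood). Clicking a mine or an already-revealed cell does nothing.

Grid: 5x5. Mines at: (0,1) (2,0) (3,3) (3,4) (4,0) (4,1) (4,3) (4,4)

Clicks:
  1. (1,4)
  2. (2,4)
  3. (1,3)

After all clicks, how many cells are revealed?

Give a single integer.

Answer: 9

Derivation:
Click 1 (1,4) count=0: revealed 9 new [(0,2) (0,3) (0,4) (1,2) (1,3) (1,4) (2,2) (2,3) (2,4)] -> total=9
Click 2 (2,4) count=2: revealed 0 new [(none)] -> total=9
Click 3 (1,3) count=0: revealed 0 new [(none)] -> total=9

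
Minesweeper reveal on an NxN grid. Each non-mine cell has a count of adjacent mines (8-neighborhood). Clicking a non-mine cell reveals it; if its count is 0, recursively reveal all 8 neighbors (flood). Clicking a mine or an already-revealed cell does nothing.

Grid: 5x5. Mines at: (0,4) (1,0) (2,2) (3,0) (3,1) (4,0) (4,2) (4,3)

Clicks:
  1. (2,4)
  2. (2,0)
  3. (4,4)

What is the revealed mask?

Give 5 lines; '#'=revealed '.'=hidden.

Click 1 (2,4) count=0: revealed 6 new [(1,3) (1,4) (2,3) (2,4) (3,3) (3,4)] -> total=6
Click 2 (2,0) count=3: revealed 1 new [(2,0)] -> total=7
Click 3 (4,4) count=1: revealed 1 new [(4,4)] -> total=8

Answer: .....
...##
#..##
...##
....#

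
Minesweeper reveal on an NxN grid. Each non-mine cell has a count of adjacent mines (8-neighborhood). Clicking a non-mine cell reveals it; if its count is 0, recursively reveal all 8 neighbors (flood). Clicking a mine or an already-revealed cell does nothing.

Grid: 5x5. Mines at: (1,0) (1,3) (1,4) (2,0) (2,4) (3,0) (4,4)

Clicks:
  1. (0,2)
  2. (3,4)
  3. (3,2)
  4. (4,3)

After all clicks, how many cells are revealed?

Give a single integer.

Click 1 (0,2) count=1: revealed 1 new [(0,2)] -> total=1
Click 2 (3,4) count=2: revealed 1 new [(3,4)] -> total=2
Click 3 (3,2) count=0: revealed 9 new [(2,1) (2,2) (2,3) (3,1) (3,2) (3,3) (4,1) (4,2) (4,3)] -> total=11
Click 4 (4,3) count=1: revealed 0 new [(none)] -> total=11

Answer: 11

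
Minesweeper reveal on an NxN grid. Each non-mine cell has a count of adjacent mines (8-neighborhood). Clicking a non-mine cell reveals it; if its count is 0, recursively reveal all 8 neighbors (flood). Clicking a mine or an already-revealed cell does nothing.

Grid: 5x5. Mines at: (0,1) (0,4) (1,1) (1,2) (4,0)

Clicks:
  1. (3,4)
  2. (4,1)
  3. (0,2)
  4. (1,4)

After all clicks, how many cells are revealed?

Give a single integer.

Answer: 15

Derivation:
Click 1 (3,4) count=0: revealed 14 new [(1,3) (1,4) (2,1) (2,2) (2,3) (2,4) (3,1) (3,2) (3,3) (3,4) (4,1) (4,2) (4,3) (4,4)] -> total=14
Click 2 (4,1) count=1: revealed 0 new [(none)] -> total=14
Click 3 (0,2) count=3: revealed 1 new [(0,2)] -> total=15
Click 4 (1,4) count=1: revealed 0 new [(none)] -> total=15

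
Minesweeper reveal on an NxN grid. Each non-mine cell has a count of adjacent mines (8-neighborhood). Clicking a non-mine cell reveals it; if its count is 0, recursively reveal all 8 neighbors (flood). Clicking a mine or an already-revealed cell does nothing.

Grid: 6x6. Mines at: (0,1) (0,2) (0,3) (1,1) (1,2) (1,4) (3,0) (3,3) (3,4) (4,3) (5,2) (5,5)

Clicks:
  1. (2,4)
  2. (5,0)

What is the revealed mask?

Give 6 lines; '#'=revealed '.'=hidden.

Click 1 (2,4) count=3: revealed 1 new [(2,4)] -> total=1
Click 2 (5,0) count=0: revealed 4 new [(4,0) (4,1) (5,0) (5,1)] -> total=5

Answer: ......
......
....#.
......
##....
##....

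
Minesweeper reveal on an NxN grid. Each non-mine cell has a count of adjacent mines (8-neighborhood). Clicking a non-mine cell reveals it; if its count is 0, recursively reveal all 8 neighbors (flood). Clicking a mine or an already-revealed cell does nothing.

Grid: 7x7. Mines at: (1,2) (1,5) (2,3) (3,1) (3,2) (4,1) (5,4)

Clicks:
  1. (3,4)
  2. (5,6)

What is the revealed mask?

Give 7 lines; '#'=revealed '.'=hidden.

Answer: .......
.......
....###
....###
....###
.....##
.....##

Derivation:
Click 1 (3,4) count=1: revealed 1 new [(3,4)] -> total=1
Click 2 (5,6) count=0: revealed 12 new [(2,4) (2,5) (2,6) (3,5) (3,6) (4,4) (4,5) (4,6) (5,5) (5,6) (6,5) (6,6)] -> total=13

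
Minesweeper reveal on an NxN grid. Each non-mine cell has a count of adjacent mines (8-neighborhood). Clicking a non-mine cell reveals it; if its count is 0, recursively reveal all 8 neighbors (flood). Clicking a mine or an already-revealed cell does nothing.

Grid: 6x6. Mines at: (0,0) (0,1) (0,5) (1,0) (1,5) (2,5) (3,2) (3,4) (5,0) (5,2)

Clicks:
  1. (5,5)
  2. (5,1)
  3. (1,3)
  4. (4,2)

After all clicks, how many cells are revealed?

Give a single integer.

Click 1 (5,5) count=0: revealed 6 new [(4,3) (4,4) (4,5) (5,3) (5,4) (5,5)] -> total=6
Click 2 (5,1) count=2: revealed 1 new [(5,1)] -> total=7
Click 3 (1,3) count=0: revealed 9 new [(0,2) (0,3) (0,4) (1,2) (1,3) (1,4) (2,2) (2,3) (2,4)] -> total=16
Click 4 (4,2) count=2: revealed 1 new [(4,2)] -> total=17

Answer: 17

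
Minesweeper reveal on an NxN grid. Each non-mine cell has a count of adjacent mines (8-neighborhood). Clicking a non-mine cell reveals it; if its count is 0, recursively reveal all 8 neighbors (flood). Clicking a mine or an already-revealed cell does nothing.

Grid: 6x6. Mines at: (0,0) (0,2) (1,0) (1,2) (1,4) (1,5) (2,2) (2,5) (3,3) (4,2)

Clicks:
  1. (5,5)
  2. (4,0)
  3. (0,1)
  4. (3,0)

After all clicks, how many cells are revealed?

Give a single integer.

Click 1 (5,5) count=0: revealed 8 new [(3,4) (3,5) (4,3) (4,4) (4,5) (5,3) (5,4) (5,5)] -> total=8
Click 2 (4,0) count=0: revealed 8 new [(2,0) (2,1) (3,0) (3,1) (4,0) (4,1) (5,0) (5,1)] -> total=16
Click 3 (0,1) count=4: revealed 1 new [(0,1)] -> total=17
Click 4 (3,0) count=0: revealed 0 new [(none)] -> total=17

Answer: 17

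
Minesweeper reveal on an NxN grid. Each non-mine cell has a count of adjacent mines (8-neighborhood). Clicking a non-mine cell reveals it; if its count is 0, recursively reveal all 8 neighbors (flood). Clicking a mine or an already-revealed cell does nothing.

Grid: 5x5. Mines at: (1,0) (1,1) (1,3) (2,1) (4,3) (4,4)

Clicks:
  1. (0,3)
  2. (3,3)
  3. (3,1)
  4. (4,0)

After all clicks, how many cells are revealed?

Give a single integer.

Answer: 8

Derivation:
Click 1 (0,3) count=1: revealed 1 new [(0,3)] -> total=1
Click 2 (3,3) count=2: revealed 1 new [(3,3)] -> total=2
Click 3 (3,1) count=1: revealed 1 new [(3,1)] -> total=3
Click 4 (4,0) count=0: revealed 5 new [(3,0) (3,2) (4,0) (4,1) (4,2)] -> total=8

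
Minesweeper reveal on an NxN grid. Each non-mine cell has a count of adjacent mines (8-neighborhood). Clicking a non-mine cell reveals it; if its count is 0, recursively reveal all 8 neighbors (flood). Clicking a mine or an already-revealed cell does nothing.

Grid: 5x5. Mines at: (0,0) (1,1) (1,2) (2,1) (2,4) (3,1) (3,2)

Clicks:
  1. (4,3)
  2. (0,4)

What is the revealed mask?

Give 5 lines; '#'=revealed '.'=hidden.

Answer: ...##
...##
.....
.....
...#.

Derivation:
Click 1 (4,3) count=1: revealed 1 new [(4,3)] -> total=1
Click 2 (0,4) count=0: revealed 4 new [(0,3) (0,4) (1,3) (1,4)] -> total=5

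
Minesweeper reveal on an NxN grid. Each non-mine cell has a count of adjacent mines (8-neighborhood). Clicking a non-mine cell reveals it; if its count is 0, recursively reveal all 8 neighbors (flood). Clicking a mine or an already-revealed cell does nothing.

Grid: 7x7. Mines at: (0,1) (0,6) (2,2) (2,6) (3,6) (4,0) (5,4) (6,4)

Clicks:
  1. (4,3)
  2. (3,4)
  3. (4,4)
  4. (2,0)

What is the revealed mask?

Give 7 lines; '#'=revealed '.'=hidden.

Answer: ..####.
######.
##.###.
##.###.
...###.
.......
.......

Derivation:
Click 1 (4,3) count=1: revealed 1 new [(4,3)] -> total=1
Click 2 (3,4) count=0: revealed 16 new [(0,2) (0,3) (0,4) (0,5) (1,2) (1,3) (1,4) (1,5) (2,3) (2,4) (2,5) (3,3) (3,4) (3,5) (4,4) (4,5)] -> total=17
Click 3 (4,4) count=1: revealed 0 new [(none)] -> total=17
Click 4 (2,0) count=0: revealed 6 new [(1,0) (1,1) (2,0) (2,1) (3,0) (3,1)] -> total=23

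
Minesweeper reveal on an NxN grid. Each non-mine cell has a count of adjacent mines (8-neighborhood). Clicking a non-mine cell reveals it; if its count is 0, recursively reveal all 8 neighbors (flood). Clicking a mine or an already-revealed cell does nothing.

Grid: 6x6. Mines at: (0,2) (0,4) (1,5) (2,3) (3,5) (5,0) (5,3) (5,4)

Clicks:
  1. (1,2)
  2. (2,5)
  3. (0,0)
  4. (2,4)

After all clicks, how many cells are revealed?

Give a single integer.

Click 1 (1,2) count=2: revealed 1 new [(1,2)] -> total=1
Click 2 (2,5) count=2: revealed 1 new [(2,5)] -> total=2
Click 3 (0,0) count=0: revealed 13 new [(0,0) (0,1) (1,0) (1,1) (2,0) (2,1) (2,2) (3,0) (3,1) (3,2) (4,0) (4,1) (4,2)] -> total=15
Click 4 (2,4) count=3: revealed 1 new [(2,4)] -> total=16

Answer: 16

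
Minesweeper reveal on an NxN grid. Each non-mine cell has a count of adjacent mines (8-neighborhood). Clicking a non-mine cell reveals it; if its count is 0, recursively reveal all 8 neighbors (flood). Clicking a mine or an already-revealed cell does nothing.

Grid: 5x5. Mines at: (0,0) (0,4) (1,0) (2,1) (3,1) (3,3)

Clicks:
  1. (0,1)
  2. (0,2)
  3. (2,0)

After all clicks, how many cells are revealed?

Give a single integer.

Click 1 (0,1) count=2: revealed 1 new [(0,1)] -> total=1
Click 2 (0,2) count=0: revealed 5 new [(0,2) (0,3) (1,1) (1,2) (1,3)] -> total=6
Click 3 (2,0) count=3: revealed 1 new [(2,0)] -> total=7

Answer: 7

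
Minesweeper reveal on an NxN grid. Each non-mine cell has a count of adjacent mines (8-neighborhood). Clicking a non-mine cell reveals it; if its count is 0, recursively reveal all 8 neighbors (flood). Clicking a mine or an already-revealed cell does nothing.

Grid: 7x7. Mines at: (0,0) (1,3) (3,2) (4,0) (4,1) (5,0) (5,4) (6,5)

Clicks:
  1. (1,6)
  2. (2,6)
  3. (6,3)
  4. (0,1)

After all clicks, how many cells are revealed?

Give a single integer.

Click 1 (1,6) count=0: revealed 20 new [(0,4) (0,5) (0,6) (1,4) (1,5) (1,6) (2,3) (2,4) (2,5) (2,6) (3,3) (3,4) (3,5) (3,6) (4,3) (4,4) (4,5) (4,6) (5,5) (5,6)] -> total=20
Click 2 (2,6) count=0: revealed 0 new [(none)] -> total=20
Click 3 (6,3) count=1: revealed 1 new [(6,3)] -> total=21
Click 4 (0,1) count=1: revealed 1 new [(0,1)] -> total=22

Answer: 22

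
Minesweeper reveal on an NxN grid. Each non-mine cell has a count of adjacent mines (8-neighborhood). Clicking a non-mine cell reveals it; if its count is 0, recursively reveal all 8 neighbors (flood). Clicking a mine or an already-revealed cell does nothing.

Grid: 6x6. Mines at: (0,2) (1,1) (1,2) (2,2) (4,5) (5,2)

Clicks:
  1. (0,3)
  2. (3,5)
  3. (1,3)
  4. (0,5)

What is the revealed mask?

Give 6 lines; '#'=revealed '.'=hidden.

Answer: ...###
...###
...###
...###
......
......

Derivation:
Click 1 (0,3) count=2: revealed 1 new [(0,3)] -> total=1
Click 2 (3,5) count=1: revealed 1 new [(3,5)] -> total=2
Click 3 (1,3) count=3: revealed 1 new [(1,3)] -> total=3
Click 4 (0,5) count=0: revealed 9 new [(0,4) (0,5) (1,4) (1,5) (2,3) (2,4) (2,5) (3,3) (3,4)] -> total=12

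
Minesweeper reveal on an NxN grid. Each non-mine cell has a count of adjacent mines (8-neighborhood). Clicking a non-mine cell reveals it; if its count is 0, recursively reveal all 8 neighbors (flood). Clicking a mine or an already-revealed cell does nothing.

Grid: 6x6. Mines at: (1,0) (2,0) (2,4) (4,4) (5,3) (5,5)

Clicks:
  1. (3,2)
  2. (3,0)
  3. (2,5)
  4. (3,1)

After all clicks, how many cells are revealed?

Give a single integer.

Click 1 (3,2) count=0: revealed 24 new [(0,1) (0,2) (0,3) (0,4) (0,5) (1,1) (1,2) (1,3) (1,4) (1,5) (2,1) (2,2) (2,3) (3,0) (3,1) (3,2) (3,3) (4,0) (4,1) (4,2) (4,3) (5,0) (5,1) (5,2)] -> total=24
Click 2 (3,0) count=1: revealed 0 new [(none)] -> total=24
Click 3 (2,5) count=1: revealed 1 new [(2,5)] -> total=25
Click 4 (3,1) count=1: revealed 0 new [(none)] -> total=25

Answer: 25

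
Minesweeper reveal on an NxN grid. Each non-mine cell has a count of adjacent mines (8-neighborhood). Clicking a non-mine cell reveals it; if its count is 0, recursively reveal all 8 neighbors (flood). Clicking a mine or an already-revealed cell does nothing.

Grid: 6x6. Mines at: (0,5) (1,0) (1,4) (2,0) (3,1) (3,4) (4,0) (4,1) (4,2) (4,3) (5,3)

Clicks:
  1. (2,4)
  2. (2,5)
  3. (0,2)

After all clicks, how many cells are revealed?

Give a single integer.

Click 1 (2,4) count=2: revealed 1 new [(2,4)] -> total=1
Click 2 (2,5) count=2: revealed 1 new [(2,5)] -> total=2
Click 3 (0,2) count=0: revealed 9 new [(0,1) (0,2) (0,3) (1,1) (1,2) (1,3) (2,1) (2,2) (2,3)] -> total=11

Answer: 11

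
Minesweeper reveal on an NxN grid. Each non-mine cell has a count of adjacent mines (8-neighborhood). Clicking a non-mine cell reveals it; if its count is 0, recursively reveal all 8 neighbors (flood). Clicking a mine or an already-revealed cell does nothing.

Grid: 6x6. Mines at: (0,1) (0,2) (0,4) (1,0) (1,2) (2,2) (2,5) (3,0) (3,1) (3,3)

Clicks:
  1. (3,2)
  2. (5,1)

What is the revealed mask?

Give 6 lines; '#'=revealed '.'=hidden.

Click 1 (3,2) count=3: revealed 1 new [(3,2)] -> total=1
Click 2 (5,1) count=0: revealed 14 new [(3,4) (3,5) (4,0) (4,1) (4,2) (4,3) (4,4) (4,5) (5,0) (5,1) (5,2) (5,3) (5,4) (5,5)] -> total=15

Answer: ......
......
......
..#.##
######
######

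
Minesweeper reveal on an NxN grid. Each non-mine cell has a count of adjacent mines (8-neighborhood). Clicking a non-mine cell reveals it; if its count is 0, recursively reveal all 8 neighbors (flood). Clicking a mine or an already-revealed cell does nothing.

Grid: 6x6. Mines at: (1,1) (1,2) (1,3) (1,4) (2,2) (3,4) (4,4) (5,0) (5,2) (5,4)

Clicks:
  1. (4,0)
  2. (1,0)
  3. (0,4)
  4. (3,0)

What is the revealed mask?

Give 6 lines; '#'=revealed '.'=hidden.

Click 1 (4,0) count=1: revealed 1 new [(4,0)] -> total=1
Click 2 (1,0) count=1: revealed 1 new [(1,0)] -> total=2
Click 3 (0,4) count=2: revealed 1 new [(0,4)] -> total=3
Click 4 (3,0) count=0: revealed 5 new [(2,0) (2,1) (3,0) (3,1) (4,1)] -> total=8

Answer: ....#.
#.....
##....
##....
##....
......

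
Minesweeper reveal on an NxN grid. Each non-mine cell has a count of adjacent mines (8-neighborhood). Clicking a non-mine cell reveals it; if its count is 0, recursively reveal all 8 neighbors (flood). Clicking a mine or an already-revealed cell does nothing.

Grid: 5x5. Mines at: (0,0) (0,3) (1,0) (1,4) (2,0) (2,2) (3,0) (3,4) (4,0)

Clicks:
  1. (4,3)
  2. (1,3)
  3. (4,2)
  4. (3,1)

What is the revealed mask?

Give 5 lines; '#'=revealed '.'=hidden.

Answer: .....
...#.
.....
.###.
.###.

Derivation:
Click 1 (4,3) count=1: revealed 1 new [(4,3)] -> total=1
Click 2 (1,3) count=3: revealed 1 new [(1,3)] -> total=2
Click 3 (4,2) count=0: revealed 5 new [(3,1) (3,2) (3,3) (4,1) (4,2)] -> total=7
Click 4 (3,1) count=4: revealed 0 new [(none)] -> total=7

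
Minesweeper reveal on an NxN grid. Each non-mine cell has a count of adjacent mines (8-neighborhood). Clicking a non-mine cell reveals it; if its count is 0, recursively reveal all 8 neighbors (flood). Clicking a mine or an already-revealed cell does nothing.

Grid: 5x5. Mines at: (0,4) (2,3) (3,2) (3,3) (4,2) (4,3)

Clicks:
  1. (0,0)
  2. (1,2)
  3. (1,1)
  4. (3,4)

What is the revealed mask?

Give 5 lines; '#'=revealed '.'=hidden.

Answer: ####.
####.
###..
##..#
##...

Derivation:
Click 1 (0,0) count=0: revealed 15 new [(0,0) (0,1) (0,2) (0,3) (1,0) (1,1) (1,2) (1,3) (2,0) (2,1) (2,2) (3,0) (3,1) (4,0) (4,1)] -> total=15
Click 2 (1,2) count=1: revealed 0 new [(none)] -> total=15
Click 3 (1,1) count=0: revealed 0 new [(none)] -> total=15
Click 4 (3,4) count=3: revealed 1 new [(3,4)] -> total=16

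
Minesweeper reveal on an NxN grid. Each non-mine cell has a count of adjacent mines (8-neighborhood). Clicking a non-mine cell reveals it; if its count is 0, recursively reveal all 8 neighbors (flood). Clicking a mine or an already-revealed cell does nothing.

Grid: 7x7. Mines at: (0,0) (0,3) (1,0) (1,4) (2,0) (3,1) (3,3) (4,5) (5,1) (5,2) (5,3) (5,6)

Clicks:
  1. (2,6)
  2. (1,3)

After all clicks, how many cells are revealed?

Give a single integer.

Answer: 9

Derivation:
Click 1 (2,6) count=0: revealed 8 new [(0,5) (0,6) (1,5) (1,6) (2,5) (2,6) (3,5) (3,6)] -> total=8
Click 2 (1,3) count=2: revealed 1 new [(1,3)] -> total=9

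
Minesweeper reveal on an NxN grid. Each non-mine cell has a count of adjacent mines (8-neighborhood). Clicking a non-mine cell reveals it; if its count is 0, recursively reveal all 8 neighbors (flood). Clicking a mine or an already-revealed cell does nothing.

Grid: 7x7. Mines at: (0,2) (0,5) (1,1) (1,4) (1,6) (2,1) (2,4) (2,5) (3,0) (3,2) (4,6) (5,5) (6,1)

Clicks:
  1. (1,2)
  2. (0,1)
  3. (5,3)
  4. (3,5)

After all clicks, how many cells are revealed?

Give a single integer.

Answer: 12

Derivation:
Click 1 (1,2) count=3: revealed 1 new [(1,2)] -> total=1
Click 2 (0,1) count=2: revealed 1 new [(0,1)] -> total=2
Click 3 (5,3) count=0: revealed 9 new [(4,2) (4,3) (4,4) (5,2) (5,3) (5,4) (6,2) (6,3) (6,4)] -> total=11
Click 4 (3,5) count=3: revealed 1 new [(3,5)] -> total=12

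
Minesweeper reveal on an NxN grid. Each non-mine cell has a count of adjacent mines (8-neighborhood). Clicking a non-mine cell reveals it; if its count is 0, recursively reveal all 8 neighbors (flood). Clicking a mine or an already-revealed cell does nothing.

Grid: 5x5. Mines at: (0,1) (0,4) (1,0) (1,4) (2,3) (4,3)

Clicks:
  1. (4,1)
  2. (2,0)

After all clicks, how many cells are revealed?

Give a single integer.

Click 1 (4,1) count=0: revealed 9 new [(2,0) (2,1) (2,2) (3,0) (3,1) (3,2) (4,0) (4,1) (4,2)] -> total=9
Click 2 (2,0) count=1: revealed 0 new [(none)] -> total=9

Answer: 9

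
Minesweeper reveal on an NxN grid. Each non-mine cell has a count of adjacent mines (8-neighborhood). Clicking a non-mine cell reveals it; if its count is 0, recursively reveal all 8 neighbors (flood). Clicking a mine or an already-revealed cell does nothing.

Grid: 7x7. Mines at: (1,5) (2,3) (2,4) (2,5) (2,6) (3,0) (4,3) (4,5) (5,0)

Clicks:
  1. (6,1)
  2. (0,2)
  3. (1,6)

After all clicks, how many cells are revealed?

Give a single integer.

Click 1 (6,1) count=1: revealed 1 new [(6,1)] -> total=1
Click 2 (0,2) count=0: revealed 13 new [(0,0) (0,1) (0,2) (0,3) (0,4) (1,0) (1,1) (1,2) (1,3) (1,4) (2,0) (2,1) (2,2)] -> total=14
Click 3 (1,6) count=3: revealed 1 new [(1,6)] -> total=15

Answer: 15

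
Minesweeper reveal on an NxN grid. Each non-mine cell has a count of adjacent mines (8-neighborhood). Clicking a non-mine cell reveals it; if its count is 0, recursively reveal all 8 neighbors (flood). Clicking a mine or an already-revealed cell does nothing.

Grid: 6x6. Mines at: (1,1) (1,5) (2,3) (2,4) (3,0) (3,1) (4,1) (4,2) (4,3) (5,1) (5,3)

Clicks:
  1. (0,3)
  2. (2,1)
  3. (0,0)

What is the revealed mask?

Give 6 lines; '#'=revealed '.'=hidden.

Click 1 (0,3) count=0: revealed 6 new [(0,2) (0,3) (0,4) (1,2) (1,3) (1,4)] -> total=6
Click 2 (2,1) count=3: revealed 1 new [(2,1)] -> total=7
Click 3 (0,0) count=1: revealed 1 new [(0,0)] -> total=8

Answer: #.###.
..###.
.#....
......
......
......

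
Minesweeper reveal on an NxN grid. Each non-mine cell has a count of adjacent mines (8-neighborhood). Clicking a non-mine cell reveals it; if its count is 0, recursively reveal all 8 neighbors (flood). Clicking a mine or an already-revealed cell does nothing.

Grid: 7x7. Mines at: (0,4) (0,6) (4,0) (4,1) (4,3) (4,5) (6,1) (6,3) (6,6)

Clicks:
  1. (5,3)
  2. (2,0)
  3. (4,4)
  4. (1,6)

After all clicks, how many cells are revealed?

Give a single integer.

Answer: 27

Derivation:
Click 1 (5,3) count=2: revealed 1 new [(5,3)] -> total=1
Click 2 (2,0) count=0: revealed 25 new [(0,0) (0,1) (0,2) (0,3) (1,0) (1,1) (1,2) (1,3) (1,4) (1,5) (1,6) (2,0) (2,1) (2,2) (2,3) (2,4) (2,5) (2,6) (3,0) (3,1) (3,2) (3,3) (3,4) (3,5) (3,6)] -> total=26
Click 3 (4,4) count=2: revealed 1 new [(4,4)] -> total=27
Click 4 (1,6) count=1: revealed 0 new [(none)] -> total=27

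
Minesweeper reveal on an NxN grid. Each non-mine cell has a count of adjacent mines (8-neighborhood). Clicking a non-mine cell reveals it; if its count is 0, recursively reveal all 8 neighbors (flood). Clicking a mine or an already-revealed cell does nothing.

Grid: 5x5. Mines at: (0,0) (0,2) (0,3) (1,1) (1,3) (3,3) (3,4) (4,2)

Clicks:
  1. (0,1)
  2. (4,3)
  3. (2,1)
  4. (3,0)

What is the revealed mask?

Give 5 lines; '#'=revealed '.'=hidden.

Click 1 (0,1) count=3: revealed 1 new [(0,1)] -> total=1
Click 2 (4,3) count=3: revealed 1 new [(4,3)] -> total=2
Click 3 (2,1) count=1: revealed 1 new [(2,1)] -> total=3
Click 4 (3,0) count=0: revealed 5 new [(2,0) (3,0) (3,1) (4,0) (4,1)] -> total=8

Answer: .#...
.....
##...
##...
##.#.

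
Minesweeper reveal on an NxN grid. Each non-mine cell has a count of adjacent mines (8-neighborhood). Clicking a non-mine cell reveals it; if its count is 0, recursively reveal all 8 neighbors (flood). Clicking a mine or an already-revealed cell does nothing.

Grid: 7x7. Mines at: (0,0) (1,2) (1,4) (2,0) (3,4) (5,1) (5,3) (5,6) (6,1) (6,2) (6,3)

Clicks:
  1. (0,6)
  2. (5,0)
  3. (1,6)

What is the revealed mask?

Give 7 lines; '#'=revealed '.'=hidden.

Answer: .....##
.....##
.....##
.....##
.....##
#......
.......

Derivation:
Click 1 (0,6) count=0: revealed 10 new [(0,5) (0,6) (1,5) (1,6) (2,5) (2,6) (3,5) (3,6) (4,5) (4,6)] -> total=10
Click 2 (5,0) count=2: revealed 1 new [(5,0)] -> total=11
Click 3 (1,6) count=0: revealed 0 new [(none)] -> total=11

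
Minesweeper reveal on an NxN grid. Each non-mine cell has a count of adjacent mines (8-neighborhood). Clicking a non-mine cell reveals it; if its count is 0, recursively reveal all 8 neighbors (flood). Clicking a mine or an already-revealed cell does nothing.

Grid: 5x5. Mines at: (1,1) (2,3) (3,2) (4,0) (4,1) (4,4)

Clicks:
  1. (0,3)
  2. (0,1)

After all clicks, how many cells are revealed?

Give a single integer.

Answer: 7

Derivation:
Click 1 (0,3) count=0: revealed 6 new [(0,2) (0,3) (0,4) (1,2) (1,3) (1,4)] -> total=6
Click 2 (0,1) count=1: revealed 1 new [(0,1)] -> total=7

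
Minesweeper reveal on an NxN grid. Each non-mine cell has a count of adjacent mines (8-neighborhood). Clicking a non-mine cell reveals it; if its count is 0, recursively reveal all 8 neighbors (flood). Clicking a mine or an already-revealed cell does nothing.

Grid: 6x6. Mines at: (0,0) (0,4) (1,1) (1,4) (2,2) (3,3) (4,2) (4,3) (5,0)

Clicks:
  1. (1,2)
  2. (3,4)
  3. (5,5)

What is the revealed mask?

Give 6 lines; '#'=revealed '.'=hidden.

Answer: ......
..#...
....##
....##
....##
....##

Derivation:
Click 1 (1,2) count=2: revealed 1 new [(1,2)] -> total=1
Click 2 (3,4) count=2: revealed 1 new [(3,4)] -> total=2
Click 3 (5,5) count=0: revealed 7 new [(2,4) (2,5) (3,5) (4,4) (4,5) (5,4) (5,5)] -> total=9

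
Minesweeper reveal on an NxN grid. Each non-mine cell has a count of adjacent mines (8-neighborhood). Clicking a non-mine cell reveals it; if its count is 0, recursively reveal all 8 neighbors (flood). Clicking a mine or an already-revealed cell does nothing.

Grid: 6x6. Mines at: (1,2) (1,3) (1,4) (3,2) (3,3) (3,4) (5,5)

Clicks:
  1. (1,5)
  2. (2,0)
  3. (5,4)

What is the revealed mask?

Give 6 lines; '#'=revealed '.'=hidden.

Click 1 (1,5) count=1: revealed 1 new [(1,5)] -> total=1
Click 2 (2,0) count=0: revealed 18 new [(0,0) (0,1) (1,0) (1,1) (2,0) (2,1) (3,0) (3,1) (4,0) (4,1) (4,2) (4,3) (4,4) (5,0) (5,1) (5,2) (5,3) (5,4)] -> total=19
Click 3 (5,4) count=1: revealed 0 new [(none)] -> total=19

Answer: ##....
##...#
##....
##....
#####.
#####.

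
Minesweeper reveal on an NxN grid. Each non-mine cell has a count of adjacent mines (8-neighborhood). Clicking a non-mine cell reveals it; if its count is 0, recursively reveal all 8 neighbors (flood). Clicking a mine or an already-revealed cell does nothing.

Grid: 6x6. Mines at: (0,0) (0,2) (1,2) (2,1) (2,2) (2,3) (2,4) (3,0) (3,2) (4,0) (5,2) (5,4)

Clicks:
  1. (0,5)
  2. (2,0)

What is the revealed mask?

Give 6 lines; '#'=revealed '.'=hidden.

Answer: ...###
...###
#.....
......
......
......

Derivation:
Click 1 (0,5) count=0: revealed 6 new [(0,3) (0,4) (0,5) (1,3) (1,4) (1,5)] -> total=6
Click 2 (2,0) count=2: revealed 1 new [(2,0)] -> total=7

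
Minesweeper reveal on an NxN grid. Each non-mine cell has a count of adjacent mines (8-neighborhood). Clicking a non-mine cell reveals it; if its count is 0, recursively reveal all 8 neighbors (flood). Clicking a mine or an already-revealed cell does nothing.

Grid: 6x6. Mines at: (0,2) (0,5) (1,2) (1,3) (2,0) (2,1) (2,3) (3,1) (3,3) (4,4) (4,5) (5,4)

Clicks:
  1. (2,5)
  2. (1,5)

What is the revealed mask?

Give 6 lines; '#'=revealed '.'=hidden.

Answer: ......
....##
....##
....##
......
......

Derivation:
Click 1 (2,5) count=0: revealed 6 new [(1,4) (1,5) (2,4) (2,5) (3,4) (3,5)] -> total=6
Click 2 (1,5) count=1: revealed 0 new [(none)] -> total=6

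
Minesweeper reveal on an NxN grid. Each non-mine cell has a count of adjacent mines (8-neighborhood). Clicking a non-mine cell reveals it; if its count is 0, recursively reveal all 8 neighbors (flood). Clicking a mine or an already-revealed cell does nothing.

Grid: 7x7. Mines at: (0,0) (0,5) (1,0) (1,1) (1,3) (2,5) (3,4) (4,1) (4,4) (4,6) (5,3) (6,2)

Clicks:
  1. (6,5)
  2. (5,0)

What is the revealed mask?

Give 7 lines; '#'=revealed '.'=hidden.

Answer: .......
.......
.......
.......
.......
#...###
....###

Derivation:
Click 1 (6,5) count=0: revealed 6 new [(5,4) (5,5) (5,6) (6,4) (6,5) (6,6)] -> total=6
Click 2 (5,0) count=1: revealed 1 new [(5,0)] -> total=7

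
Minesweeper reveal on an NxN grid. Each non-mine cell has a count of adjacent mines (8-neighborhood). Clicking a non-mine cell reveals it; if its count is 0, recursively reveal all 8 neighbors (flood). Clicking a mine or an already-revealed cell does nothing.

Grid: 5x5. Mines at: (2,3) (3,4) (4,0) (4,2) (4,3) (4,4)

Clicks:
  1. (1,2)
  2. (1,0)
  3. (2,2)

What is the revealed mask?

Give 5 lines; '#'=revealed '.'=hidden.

Click 1 (1,2) count=1: revealed 1 new [(1,2)] -> total=1
Click 2 (1,0) count=0: revealed 15 new [(0,0) (0,1) (0,2) (0,3) (0,4) (1,0) (1,1) (1,3) (1,4) (2,0) (2,1) (2,2) (3,0) (3,1) (3,2)] -> total=16
Click 3 (2,2) count=1: revealed 0 new [(none)] -> total=16

Answer: #####
#####
###..
###..
.....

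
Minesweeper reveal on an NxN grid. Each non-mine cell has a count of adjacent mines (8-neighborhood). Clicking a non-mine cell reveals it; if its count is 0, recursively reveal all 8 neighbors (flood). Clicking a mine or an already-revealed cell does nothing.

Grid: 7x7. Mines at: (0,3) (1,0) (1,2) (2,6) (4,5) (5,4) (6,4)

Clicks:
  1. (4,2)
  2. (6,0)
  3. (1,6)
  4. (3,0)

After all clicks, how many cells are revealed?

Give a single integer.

Click 1 (4,2) count=0: revealed 28 new [(1,3) (1,4) (1,5) (2,0) (2,1) (2,2) (2,3) (2,4) (2,5) (3,0) (3,1) (3,2) (3,3) (3,4) (3,5) (4,0) (4,1) (4,2) (4,3) (4,4) (5,0) (5,1) (5,2) (5,3) (6,0) (6,1) (6,2) (6,3)] -> total=28
Click 2 (6,0) count=0: revealed 0 new [(none)] -> total=28
Click 3 (1,6) count=1: revealed 1 new [(1,6)] -> total=29
Click 4 (3,0) count=0: revealed 0 new [(none)] -> total=29

Answer: 29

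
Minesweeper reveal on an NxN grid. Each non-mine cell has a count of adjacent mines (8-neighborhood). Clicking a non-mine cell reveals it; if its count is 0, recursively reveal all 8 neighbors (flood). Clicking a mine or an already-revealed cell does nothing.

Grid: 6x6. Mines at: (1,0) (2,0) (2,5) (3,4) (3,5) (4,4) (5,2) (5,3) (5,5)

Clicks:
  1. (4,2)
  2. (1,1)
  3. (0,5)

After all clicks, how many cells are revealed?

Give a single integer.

Answer: 20

Derivation:
Click 1 (4,2) count=2: revealed 1 new [(4,2)] -> total=1
Click 2 (1,1) count=2: revealed 1 new [(1,1)] -> total=2
Click 3 (0,5) count=0: revealed 18 new [(0,1) (0,2) (0,3) (0,4) (0,5) (1,2) (1,3) (1,4) (1,5) (2,1) (2,2) (2,3) (2,4) (3,1) (3,2) (3,3) (4,1) (4,3)] -> total=20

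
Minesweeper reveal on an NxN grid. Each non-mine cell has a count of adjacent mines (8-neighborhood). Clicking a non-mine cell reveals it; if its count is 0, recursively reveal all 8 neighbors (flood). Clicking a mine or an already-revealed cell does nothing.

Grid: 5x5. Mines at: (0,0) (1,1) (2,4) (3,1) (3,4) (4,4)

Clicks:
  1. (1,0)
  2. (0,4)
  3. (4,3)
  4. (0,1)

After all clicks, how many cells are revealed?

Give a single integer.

Click 1 (1,0) count=2: revealed 1 new [(1,0)] -> total=1
Click 2 (0,4) count=0: revealed 6 new [(0,2) (0,3) (0,4) (1,2) (1,3) (1,4)] -> total=7
Click 3 (4,3) count=2: revealed 1 new [(4,3)] -> total=8
Click 4 (0,1) count=2: revealed 1 new [(0,1)] -> total=9

Answer: 9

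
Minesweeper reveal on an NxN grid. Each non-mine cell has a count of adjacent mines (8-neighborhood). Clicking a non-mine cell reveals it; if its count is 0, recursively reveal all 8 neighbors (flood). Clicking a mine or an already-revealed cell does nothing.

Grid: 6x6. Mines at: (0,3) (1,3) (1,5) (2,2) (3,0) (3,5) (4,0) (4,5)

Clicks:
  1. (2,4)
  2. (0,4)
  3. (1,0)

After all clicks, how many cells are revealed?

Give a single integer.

Click 1 (2,4) count=3: revealed 1 new [(2,4)] -> total=1
Click 2 (0,4) count=3: revealed 1 new [(0,4)] -> total=2
Click 3 (1,0) count=0: revealed 8 new [(0,0) (0,1) (0,2) (1,0) (1,1) (1,2) (2,0) (2,1)] -> total=10

Answer: 10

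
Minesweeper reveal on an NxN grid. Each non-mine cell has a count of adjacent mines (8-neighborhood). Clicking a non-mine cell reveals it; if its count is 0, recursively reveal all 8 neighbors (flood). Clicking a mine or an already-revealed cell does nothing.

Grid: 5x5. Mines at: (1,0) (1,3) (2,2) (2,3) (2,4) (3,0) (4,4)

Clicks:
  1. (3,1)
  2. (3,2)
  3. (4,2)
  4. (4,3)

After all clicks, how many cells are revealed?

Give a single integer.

Answer: 6

Derivation:
Click 1 (3,1) count=2: revealed 1 new [(3,1)] -> total=1
Click 2 (3,2) count=2: revealed 1 new [(3,2)] -> total=2
Click 3 (4,2) count=0: revealed 4 new [(3,3) (4,1) (4,2) (4,3)] -> total=6
Click 4 (4,3) count=1: revealed 0 new [(none)] -> total=6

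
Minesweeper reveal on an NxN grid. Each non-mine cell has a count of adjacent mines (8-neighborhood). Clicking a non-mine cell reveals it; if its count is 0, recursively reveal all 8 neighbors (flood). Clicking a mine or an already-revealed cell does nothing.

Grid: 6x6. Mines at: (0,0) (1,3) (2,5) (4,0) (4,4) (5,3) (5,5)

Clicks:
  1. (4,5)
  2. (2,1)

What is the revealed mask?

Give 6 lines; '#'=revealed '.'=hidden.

Click 1 (4,5) count=2: revealed 1 new [(4,5)] -> total=1
Click 2 (2,1) count=0: revealed 14 new [(1,0) (1,1) (1,2) (2,0) (2,1) (2,2) (2,3) (3,0) (3,1) (3,2) (3,3) (4,1) (4,2) (4,3)] -> total=15

Answer: ......
###...
####..
####..
.###.#
......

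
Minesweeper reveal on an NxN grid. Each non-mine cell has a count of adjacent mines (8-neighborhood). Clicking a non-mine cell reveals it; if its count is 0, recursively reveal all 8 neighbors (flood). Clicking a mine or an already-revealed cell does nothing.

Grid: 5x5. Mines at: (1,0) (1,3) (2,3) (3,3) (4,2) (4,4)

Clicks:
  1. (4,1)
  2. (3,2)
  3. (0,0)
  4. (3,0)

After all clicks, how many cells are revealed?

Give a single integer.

Answer: 8

Derivation:
Click 1 (4,1) count=1: revealed 1 new [(4,1)] -> total=1
Click 2 (3,2) count=3: revealed 1 new [(3,2)] -> total=2
Click 3 (0,0) count=1: revealed 1 new [(0,0)] -> total=3
Click 4 (3,0) count=0: revealed 5 new [(2,0) (2,1) (3,0) (3,1) (4,0)] -> total=8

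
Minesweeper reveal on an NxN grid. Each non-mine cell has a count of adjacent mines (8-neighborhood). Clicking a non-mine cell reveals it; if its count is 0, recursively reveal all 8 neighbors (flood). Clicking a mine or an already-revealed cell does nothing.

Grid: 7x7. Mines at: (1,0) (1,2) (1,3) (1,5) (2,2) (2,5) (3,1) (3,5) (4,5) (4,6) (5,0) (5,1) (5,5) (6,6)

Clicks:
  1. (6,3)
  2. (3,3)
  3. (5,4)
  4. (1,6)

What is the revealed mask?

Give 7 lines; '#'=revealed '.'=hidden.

Click 1 (6,3) count=0: revealed 12 new [(3,2) (3,3) (3,4) (4,2) (4,3) (4,4) (5,2) (5,3) (5,4) (6,2) (6,3) (6,4)] -> total=12
Click 2 (3,3) count=1: revealed 0 new [(none)] -> total=12
Click 3 (5,4) count=2: revealed 0 new [(none)] -> total=12
Click 4 (1,6) count=2: revealed 1 new [(1,6)] -> total=13

Answer: .......
......#
.......
..###..
..###..
..###..
..###..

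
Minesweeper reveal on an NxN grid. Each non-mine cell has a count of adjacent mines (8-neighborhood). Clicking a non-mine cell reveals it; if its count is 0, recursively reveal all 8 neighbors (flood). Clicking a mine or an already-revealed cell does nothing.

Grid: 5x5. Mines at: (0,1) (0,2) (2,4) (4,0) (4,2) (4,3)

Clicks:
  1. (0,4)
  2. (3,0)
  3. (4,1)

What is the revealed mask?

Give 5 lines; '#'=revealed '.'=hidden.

Answer: ...##
...##
.....
#....
.#...

Derivation:
Click 1 (0,4) count=0: revealed 4 new [(0,3) (0,4) (1,3) (1,4)] -> total=4
Click 2 (3,0) count=1: revealed 1 new [(3,0)] -> total=5
Click 3 (4,1) count=2: revealed 1 new [(4,1)] -> total=6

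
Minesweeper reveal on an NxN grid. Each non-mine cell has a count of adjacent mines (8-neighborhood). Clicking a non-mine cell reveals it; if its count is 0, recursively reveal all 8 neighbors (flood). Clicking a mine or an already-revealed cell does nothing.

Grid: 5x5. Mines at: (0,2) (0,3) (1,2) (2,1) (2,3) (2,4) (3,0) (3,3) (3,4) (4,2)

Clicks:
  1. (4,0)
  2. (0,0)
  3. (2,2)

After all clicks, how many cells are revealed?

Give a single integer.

Answer: 6

Derivation:
Click 1 (4,0) count=1: revealed 1 new [(4,0)] -> total=1
Click 2 (0,0) count=0: revealed 4 new [(0,0) (0,1) (1,0) (1,1)] -> total=5
Click 3 (2,2) count=4: revealed 1 new [(2,2)] -> total=6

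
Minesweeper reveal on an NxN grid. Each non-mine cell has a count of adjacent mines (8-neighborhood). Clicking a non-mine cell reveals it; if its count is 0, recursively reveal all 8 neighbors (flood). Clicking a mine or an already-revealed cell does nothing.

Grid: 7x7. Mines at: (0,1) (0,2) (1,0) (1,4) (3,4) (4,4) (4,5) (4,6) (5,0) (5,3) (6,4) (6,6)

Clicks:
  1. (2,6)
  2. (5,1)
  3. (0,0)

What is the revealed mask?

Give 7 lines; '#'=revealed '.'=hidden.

Click 1 (2,6) count=0: revealed 8 new [(0,5) (0,6) (1,5) (1,6) (2,5) (2,6) (3,5) (3,6)] -> total=8
Click 2 (5,1) count=1: revealed 1 new [(5,1)] -> total=9
Click 3 (0,0) count=2: revealed 1 new [(0,0)] -> total=10

Answer: #....##
.....##
.....##
.....##
.......
.#.....
.......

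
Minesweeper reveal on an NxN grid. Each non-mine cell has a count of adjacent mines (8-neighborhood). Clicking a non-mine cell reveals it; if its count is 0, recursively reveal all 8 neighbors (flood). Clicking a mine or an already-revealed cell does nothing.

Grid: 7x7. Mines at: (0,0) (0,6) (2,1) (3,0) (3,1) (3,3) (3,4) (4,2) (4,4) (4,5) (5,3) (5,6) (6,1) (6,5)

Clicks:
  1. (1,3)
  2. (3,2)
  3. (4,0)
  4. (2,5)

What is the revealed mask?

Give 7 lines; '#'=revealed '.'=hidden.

Click 1 (1,3) count=0: revealed 14 new [(0,1) (0,2) (0,3) (0,4) (0,5) (1,1) (1,2) (1,3) (1,4) (1,5) (2,2) (2,3) (2,4) (2,5)] -> total=14
Click 2 (3,2) count=4: revealed 1 new [(3,2)] -> total=15
Click 3 (4,0) count=2: revealed 1 new [(4,0)] -> total=16
Click 4 (2,5) count=1: revealed 0 new [(none)] -> total=16

Answer: .#####.
.#####.
..####.
..#....
#......
.......
.......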